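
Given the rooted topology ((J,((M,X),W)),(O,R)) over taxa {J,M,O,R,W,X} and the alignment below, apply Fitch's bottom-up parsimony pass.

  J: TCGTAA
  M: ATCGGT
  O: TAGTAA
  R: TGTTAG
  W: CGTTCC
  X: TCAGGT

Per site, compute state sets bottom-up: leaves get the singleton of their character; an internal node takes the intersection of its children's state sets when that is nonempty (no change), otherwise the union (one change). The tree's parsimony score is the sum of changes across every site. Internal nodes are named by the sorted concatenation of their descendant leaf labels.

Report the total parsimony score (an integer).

16

MX@0: {A} ∪ {T} = {A,T} (union, +1)
MWX@0: {A,T} ∪ {C} = {A,C,T} (union, +1)
JMWX@0: {T} ∩ {A,C,T} = {T} (intersection, +0)
OR@0: {T} ∩ {T} = {T} (intersection, +0)
JMORWX@0: {T} ∩ {T} = {T} (intersection, +0)
MX@1: {T} ∪ {C} = {C,T} (union, +1)
MWX@1: {C,T} ∪ {G} = {C,G,T} (union, +1)
JMWX@1: {C} ∩ {C,G,T} = {C} (intersection, +0)
OR@1: {A} ∪ {G} = {A,G} (union, +1)
JMORWX@1: {C} ∪ {A,G} = {A,C,G} (union, +1)
MX@2: {C} ∪ {A} = {A,C} (union, +1)
MWX@2: {A,C} ∪ {T} = {A,C,T} (union, +1)
JMWX@2: {G} ∪ {A,C,T} = {A,C,G,T} (union, +1)
OR@2: {G} ∪ {T} = {G,T} (union, +1)
JMORWX@2: {A,C,G,T} ∩ {G,T} = {G,T} (intersection, +0)
MX@3: {G} ∩ {G} = {G} (intersection, +0)
MWX@3: {G} ∪ {T} = {G,T} (union, +1)
JMWX@3: {T} ∩ {G,T} = {T} (intersection, +0)
OR@3: {T} ∩ {T} = {T} (intersection, +0)
JMORWX@3: {T} ∩ {T} = {T} (intersection, +0)
MX@4: {G} ∩ {G} = {G} (intersection, +0)
MWX@4: {G} ∪ {C} = {C,G} (union, +1)
JMWX@4: {A} ∪ {C,G} = {A,C,G} (union, +1)
OR@4: {A} ∩ {A} = {A} (intersection, +0)
JMORWX@4: {A,C,G} ∩ {A} = {A} (intersection, +0)
MX@5: {T} ∩ {T} = {T} (intersection, +0)
MWX@5: {T} ∪ {C} = {C,T} (union, +1)
JMWX@5: {A} ∪ {C,T} = {A,C,T} (union, +1)
OR@5: {A} ∪ {G} = {A,G} (union, +1)
JMORWX@5: {A,C,T} ∩ {A,G} = {A} (intersection, +0)
per-site changes: [2, 4, 4, 1, 2, 3]; total = 16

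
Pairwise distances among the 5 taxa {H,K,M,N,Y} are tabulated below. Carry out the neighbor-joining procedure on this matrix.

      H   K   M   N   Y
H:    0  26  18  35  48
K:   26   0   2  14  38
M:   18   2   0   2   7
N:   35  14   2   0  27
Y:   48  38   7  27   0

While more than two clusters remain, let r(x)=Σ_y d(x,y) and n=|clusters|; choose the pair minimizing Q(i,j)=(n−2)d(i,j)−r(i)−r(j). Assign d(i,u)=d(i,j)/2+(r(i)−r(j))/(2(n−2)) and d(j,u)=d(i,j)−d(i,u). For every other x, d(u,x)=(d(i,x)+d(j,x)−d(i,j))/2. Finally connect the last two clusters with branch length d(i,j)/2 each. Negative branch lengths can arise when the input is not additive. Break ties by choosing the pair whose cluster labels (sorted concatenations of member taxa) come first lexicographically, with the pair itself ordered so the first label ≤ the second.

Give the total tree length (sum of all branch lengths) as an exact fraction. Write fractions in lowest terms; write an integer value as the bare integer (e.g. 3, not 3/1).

1. join H+K (d=26, Q=-129) ⇒ HK; edges |H|=125/6, |K|=31/6
  updated: d(HK,M)=-3, d(HK,N)=23/2, d(HK,Y)=30
2. join HK+N (d=23/2, Q=-56) ⇒ HKN; edges |HK|=21/4, |N|=25/4
  updated: d(HKN,M)=-25/4, d(HKN,Y)=91/4
3. join HKN+M (d=-25/4, Q=-47/2) ⇒ HKMN; edges |HKN|=19/4, |M|=-11
  updated: d(HKMN,Y)=18
4. join HKMN+Y (d=18) ⇒ HKMNY; edges |HKMN|=9, |Y|=9
final tree: ((((H:125/6,K:31/6):21/4,N:25/4):19/4,M:-11):9,Y:9)
total length: 197/4

197/4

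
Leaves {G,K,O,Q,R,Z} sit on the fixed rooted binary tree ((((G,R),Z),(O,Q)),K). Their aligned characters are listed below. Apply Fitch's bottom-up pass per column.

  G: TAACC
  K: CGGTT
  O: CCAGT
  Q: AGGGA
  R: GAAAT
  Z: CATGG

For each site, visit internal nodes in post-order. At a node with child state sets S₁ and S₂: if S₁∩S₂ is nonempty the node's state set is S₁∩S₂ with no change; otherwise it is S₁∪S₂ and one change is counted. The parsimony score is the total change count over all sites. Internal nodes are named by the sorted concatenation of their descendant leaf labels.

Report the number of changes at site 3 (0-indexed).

GR@0: {T} ∪ {G} = {G,T} (union, +1)
GRZ@0: {G,T} ∪ {C} = {C,G,T} (union, +1)
OQ@0: {C} ∪ {A} = {A,C} (union, +1)
GOQRZ@0: {C,G,T} ∩ {A,C} = {C} (intersection, +0)
GKOQRZ@0: {C} ∩ {C} = {C} (intersection, +0)
GR@1: {A} ∩ {A} = {A} (intersection, +0)
GRZ@1: {A} ∩ {A} = {A} (intersection, +0)
OQ@1: {C} ∪ {G} = {C,G} (union, +1)
GOQRZ@1: {A} ∪ {C,G} = {A,C,G} (union, +1)
GKOQRZ@1: {A,C,G} ∩ {G} = {G} (intersection, +0)
GR@2: {A} ∩ {A} = {A} (intersection, +0)
GRZ@2: {A} ∪ {T} = {A,T} (union, +1)
OQ@2: {A} ∪ {G} = {A,G} (union, +1)
GOQRZ@2: {A,T} ∩ {A,G} = {A} (intersection, +0)
GKOQRZ@2: {A} ∪ {G} = {A,G} (union, +1)
GR@3: {C} ∪ {A} = {A,C} (union, +1)
GRZ@3: {A,C} ∪ {G} = {A,C,G} (union, +1)
OQ@3: {G} ∩ {G} = {G} (intersection, +0)
GOQRZ@3: {A,C,G} ∩ {G} = {G} (intersection, +0)
GKOQRZ@3: {G} ∪ {T} = {G,T} (union, +1)
GR@4: {C} ∪ {T} = {C,T} (union, +1)
GRZ@4: {C,T} ∪ {G} = {C,G,T} (union, +1)
OQ@4: {T} ∪ {A} = {A,T} (union, +1)
GOQRZ@4: {C,G,T} ∩ {A,T} = {T} (intersection, +0)
GKOQRZ@4: {T} ∩ {T} = {T} (intersection, +0)
per-site changes: [3, 2, 3, 3, 3]; total = 14

3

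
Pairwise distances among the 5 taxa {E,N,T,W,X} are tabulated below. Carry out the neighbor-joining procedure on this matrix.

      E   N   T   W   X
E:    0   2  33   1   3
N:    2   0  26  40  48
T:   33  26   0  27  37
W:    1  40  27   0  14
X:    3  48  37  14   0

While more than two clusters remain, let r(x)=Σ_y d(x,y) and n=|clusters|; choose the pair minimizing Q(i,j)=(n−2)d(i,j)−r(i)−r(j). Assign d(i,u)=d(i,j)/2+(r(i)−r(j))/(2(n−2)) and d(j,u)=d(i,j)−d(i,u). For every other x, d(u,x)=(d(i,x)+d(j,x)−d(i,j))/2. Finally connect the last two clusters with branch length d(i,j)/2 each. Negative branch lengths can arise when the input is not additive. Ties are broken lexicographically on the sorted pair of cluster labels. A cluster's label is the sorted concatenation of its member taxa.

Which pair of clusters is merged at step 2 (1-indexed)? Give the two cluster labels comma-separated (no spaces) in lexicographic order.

iteration 1: select N,T (d=26, Q=-161); attach at lengths (71/6, 85/6); label the merged cluster NT
  updated: d(E,NT)=9/2, d(NT,W)=41/2, d(NT,X)=59/2
iteration 2: select E,NT (d=9/2, Q=-54); attach at lengths (-37/4, 55/4); label the merged cluster ENT
  updated: d(ENT,W)=17/2, d(ENT,X)=14
iteration 3: select ENT,W (d=17/2, Q=-73/2); attach at lengths (17/4, 17/4); label the merged cluster ENTW
  updated: d(ENTW,X)=39/4
iteration 4: select ENTW,X (d=39/4); attach at lengths (39/8, 39/8); label the merged cluster ENTWX
final tree: (((E:-37/4,(N:71/6,T:85/6):55/4):17/4,W:17/4):39/8,X:39/8)
total length: 195/4

E,NT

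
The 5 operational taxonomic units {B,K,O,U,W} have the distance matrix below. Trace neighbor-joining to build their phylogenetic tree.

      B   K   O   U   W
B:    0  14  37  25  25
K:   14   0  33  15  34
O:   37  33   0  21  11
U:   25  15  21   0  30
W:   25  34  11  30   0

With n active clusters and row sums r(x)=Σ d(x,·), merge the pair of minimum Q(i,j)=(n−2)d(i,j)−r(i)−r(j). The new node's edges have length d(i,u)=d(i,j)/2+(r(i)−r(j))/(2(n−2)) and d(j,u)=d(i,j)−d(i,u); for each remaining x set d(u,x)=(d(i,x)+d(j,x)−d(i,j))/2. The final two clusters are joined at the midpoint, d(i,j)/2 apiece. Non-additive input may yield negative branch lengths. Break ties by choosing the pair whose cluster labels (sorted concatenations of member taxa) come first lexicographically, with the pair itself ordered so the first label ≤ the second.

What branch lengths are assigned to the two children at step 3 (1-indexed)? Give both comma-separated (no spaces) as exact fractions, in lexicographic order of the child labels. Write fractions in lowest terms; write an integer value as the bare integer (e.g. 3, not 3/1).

51/8,107/8

1. join O+W (d=11, Q=-169) ⇒ OW; edges |O|=35/6, |W|=31/6
  updated: d(B,OW)=51/2, d(K,OW)=28, d(OW,U)=20
2. join B+K (d=14, Q=-187/2) ⇒ BK; edges |B|=71/8, |K|=41/8
  updated: d(BK,OW)=79/4, d(BK,U)=13
3. join BK+OW (d=79/4, Q=-211/4) ⇒ BKOW; edges |BK|=51/8, |OW|=107/8
  updated: d(BKOW,U)=53/8
4. join BKOW+U (d=53/8) ⇒ BKOUW; edges |BKOW|=53/16, |U|=53/16
final tree: (((B:71/8,K:41/8):51/8,(O:35/6,W:31/6):107/8):53/16,U:53/16)
total length: 411/8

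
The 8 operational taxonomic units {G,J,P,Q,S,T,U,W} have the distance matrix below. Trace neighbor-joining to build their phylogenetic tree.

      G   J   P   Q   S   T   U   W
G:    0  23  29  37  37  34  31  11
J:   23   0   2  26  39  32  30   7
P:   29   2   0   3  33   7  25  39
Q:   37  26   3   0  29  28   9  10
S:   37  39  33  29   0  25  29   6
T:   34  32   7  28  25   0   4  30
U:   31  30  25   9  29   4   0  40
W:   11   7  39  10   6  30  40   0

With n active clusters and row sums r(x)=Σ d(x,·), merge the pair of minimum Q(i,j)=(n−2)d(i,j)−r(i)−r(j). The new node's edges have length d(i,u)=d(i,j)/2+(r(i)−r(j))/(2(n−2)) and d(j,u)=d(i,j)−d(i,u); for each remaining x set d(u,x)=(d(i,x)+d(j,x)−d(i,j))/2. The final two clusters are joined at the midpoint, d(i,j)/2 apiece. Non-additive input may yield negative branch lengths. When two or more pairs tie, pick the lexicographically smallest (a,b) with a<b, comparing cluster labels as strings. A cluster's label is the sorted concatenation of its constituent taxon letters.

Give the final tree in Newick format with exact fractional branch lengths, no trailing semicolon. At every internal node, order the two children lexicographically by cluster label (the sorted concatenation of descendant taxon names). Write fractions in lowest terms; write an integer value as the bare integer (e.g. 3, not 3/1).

iteration 1: select S,W (d=6, Q=-305); attach at lengths (91/12, -19/12); label the merged cluster SW
  updated: d(G,SW)=21, d(J,SW)=20, d(P,SW)=33, d(Q,SW)=33/2, d(SW,T)=49/2, d(SW,U)=63/2
iteration 2: select T,U (d=4, Q=-240); attach at lengths (19/10, 21/10); label the merged cluster TU
  updated: d(G,TU)=61/2, d(J,TU)=29, d(P,TU)=14, d(Q,TU)=33/2, d(SW,TU)=26
iteration 3: select G,SW (d=21, Q=-173); attach at lengths (27/2, 15/2); label the merged cluster GSW
  updated: d(GSW,J)=11, d(GSW,P)=41/2, d(GSW,Q)=65/4, d(GSW,TU)=71/4
iteration 4: select J,P (d=2, Q=-203/2); attach at lengths (23/4, -15/4); label the merged cluster JP
  updated: d(GSW,JP)=59/4, d(JP,Q)=27/2, d(JP,TU)=41/2
iteration 5: select GSW,JP (d=59/4, Q=-68); attach at lengths (59/8, 59/8); label the merged cluster GJPSW
  updated: d(GJPSW,Q)=15/2, d(GJPSW,TU)=47/4
iteration 6: select GJPSW,Q (d=15/2, Q=-143/4); attach at lengths (11/8, 49/8); label the merged cluster GJPQSW
  updated: d(GJPQSW,TU)=83/8
iteration 7: select GJPQSW,TU (d=83/8); attach at lengths (83/16, 83/16); label the merged cluster GJPQSTUW
final tree: ((((G:27/2,(S:91/12,W:-19/12):15/2):59/8,(J:23/4,P:-15/4):59/8):11/8,Q:49/8):83/16,(T:19/10,U:21/10):83/16)
total length: 525/8

((((G:27/2,(S:91/12,W:-19/12):15/2):59/8,(J:23/4,P:-15/4):59/8):11/8,Q:49/8):83/16,(T:19/10,U:21/10):83/16)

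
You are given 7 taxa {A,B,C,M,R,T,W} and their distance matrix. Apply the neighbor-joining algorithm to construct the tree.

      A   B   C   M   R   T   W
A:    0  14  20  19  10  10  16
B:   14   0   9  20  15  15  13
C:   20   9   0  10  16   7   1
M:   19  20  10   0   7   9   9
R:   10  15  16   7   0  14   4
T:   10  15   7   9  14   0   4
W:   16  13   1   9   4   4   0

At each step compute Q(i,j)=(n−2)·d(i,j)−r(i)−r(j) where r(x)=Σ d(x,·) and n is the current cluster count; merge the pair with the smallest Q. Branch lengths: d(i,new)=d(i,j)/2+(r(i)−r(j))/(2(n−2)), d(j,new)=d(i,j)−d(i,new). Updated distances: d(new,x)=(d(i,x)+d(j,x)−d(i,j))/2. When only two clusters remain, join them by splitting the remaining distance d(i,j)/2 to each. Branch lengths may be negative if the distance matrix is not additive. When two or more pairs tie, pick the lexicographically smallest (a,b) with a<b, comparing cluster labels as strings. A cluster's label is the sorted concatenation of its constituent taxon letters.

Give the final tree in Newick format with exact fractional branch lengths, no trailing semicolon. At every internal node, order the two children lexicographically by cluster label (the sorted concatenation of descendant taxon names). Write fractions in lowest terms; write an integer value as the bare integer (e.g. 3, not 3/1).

((((A:73/10,B:67/10):39/16,(M:29/8,R:27/8):49/16):21/16,(C:25/12,W:-13/12):37/16):43/32,T:43/32)

iteration 1: select A,B (d=14, Q=-105); attach at lengths (73/10, 67/10); label the merged cluster AB
  updated: d(AB,C)=15/2, d(AB,M)=25/2, d(AB,R)=11/2, d(AB,T)=11/2, d(AB,W)=15/2
iteration 2: select M,R (d=7, Q=-66); attach at lengths (29/8, 27/8); label the merged cluster MR
  updated: d(AB,MR)=11/2, d(C,MR)=19/2, d(MR,T)=8, d(MR,W)=3
iteration 3: select C,W (d=1, Q=-75/2); attach at lengths (25/12, -13/12); label the merged cluster CW
  updated: d(AB,CW)=7, d(CW,MR)=23/4, d(CW,T)=5
iteration 4: select AB,MR (d=11/2, Q=-105/4); attach at lengths (39/16, 49/16); label the merged cluster ABMR
  updated: d(ABMR,CW)=29/8, d(ABMR,T)=4
iteration 5: select ABMR,CW (d=29/8, Q=-101/8); attach at lengths (21/16, 37/16); label the merged cluster ABCMRW
  updated: d(ABCMRW,T)=43/16
iteration 6: select ABCMRW,T (d=43/16); attach at lengths (43/32, 43/32); label the merged cluster ABCMRTW
final tree: ((((A:73/10,B:67/10):39/16,(M:29/8,R:27/8):49/16):21/16,(C:25/12,W:-13/12):37/16):43/32,T:43/32)
total length: 541/16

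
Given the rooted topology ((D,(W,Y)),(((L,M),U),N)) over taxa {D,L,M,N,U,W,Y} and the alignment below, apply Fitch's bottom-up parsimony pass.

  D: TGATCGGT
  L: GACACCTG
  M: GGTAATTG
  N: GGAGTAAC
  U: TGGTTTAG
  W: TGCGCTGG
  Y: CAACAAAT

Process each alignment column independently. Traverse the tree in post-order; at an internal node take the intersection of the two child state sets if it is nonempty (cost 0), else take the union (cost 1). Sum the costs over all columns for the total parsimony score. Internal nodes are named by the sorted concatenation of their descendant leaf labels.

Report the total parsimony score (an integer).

[col 0] WY: children W:{T}, Y:{C} ∪→ {C,T}; cost 1
[col 0] DWY: children D:{T}, WY:{C,T} ∩→ {T}; cost 0
[col 0] LM: children L:{G}, M:{G} ∩→ {G}; cost 0
[col 0] LMU: children LM:{G}, U:{T} ∪→ {G,T}; cost 1
[col 0] LMNU: children LMU:{G,T}, N:{G} ∩→ {G}; cost 0
[col 0] DLMNUWY: children DWY:{T}, LMNU:{G} ∪→ {G,T}; cost 1
[col 1] WY: children W:{G}, Y:{A} ∪→ {A,G}; cost 1
[col 1] DWY: children D:{G}, WY:{A,G} ∩→ {G}; cost 0
[col 1] LM: children L:{A}, M:{G} ∪→ {A,G}; cost 1
[col 1] LMU: children LM:{A,G}, U:{G} ∩→ {G}; cost 0
[col 1] LMNU: children LMU:{G}, N:{G} ∩→ {G}; cost 0
[col 1] DLMNUWY: children DWY:{G}, LMNU:{G} ∩→ {G}; cost 0
[col 2] WY: children W:{C}, Y:{A} ∪→ {A,C}; cost 1
[col 2] DWY: children D:{A}, WY:{A,C} ∩→ {A}; cost 0
[col 2] LM: children L:{C}, M:{T} ∪→ {C,T}; cost 1
[col 2] LMU: children LM:{C,T}, U:{G} ∪→ {C,G,T}; cost 1
[col 2] LMNU: children LMU:{C,G,T}, N:{A} ∪→ {A,C,G,T}; cost 1
[col 2] DLMNUWY: children DWY:{A}, LMNU:{A,C,G,T} ∩→ {A}; cost 0
[col 3] WY: children W:{G}, Y:{C} ∪→ {C,G}; cost 1
[col 3] DWY: children D:{T}, WY:{C,G} ∪→ {C,G,T}; cost 1
[col 3] LM: children L:{A}, M:{A} ∩→ {A}; cost 0
[col 3] LMU: children LM:{A}, U:{T} ∪→ {A,T}; cost 1
[col 3] LMNU: children LMU:{A,T}, N:{G} ∪→ {A,G,T}; cost 1
[col 3] DLMNUWY: children DWY:{C,G,T}, LMNU:{A,G,T} ∩→ {G,T}; cost 0
[col 4] WY: children W:{C}, Y:{A} ∪→ {A,C}; cost 1
[col 4] DWY: children D:{C}, WY:{A,C} ∩→ {C}; cost 0
[col 4] LM: children L:{C}, M:{A} ∪→ {A,C}; cost 1
[col 4] LMU: children LM:{A,C}, U:{T} ∪→ {A,C,T}; cost 1
[col 4] LMNU: children LMU:{A,C,T}, N:{T} ∩→ {T}; cost 0
[col 4] DLMNUWY: children DWY:{C}, LMNU:{T} ∪→ {C,T}; cost 1
[col 5] WY: children W:{T}, Y:{A} ∪→ {A,T}; cost 1
[col 5] DWY: children D:{G}, WY:{A,T} ∪→ {A,G,T}; cost 1
[col 5] LM: children L:{C}, M:{T} ∪→ {C,T}; cost 1
[col 5] LMU: children LM:{C,T}, U:{T} ∩→ {T}; cost 0
[col 5] LMNU: children LMU:{T}, N:{A} ∪→ {A,T}; cost 1
[col 5] DLMNUWY: children DWY:{A,G,T}, LMNU:{A,T} ∩→ {A,T}; cost 0
[col 6] WY: children W:{G}, Y:{A} ∪→ {A,G}; cost 1
[col 6] DWY: children D:{G}, WY:{A,G} ∩→ {G}; cost 0
[col 6] LM: children L:{T}, M:{T} ∩→ {T}; cost 0
[col 6] LMU: children LM:{T}, U:{A} ∪→ {A,T}; cost 1
[col 6] LMNU: children LMU:{A,T}, N:{A} ∩→ {A}; cost 0
[col 6] DLMNUWY: children DWY:{G}, LMNU:{A} ∪→ {A,G}; cost 1
[col 7] WY: children W:{G}, Y:{T} ∪→ {G,T}; cost 1
[col 7] DWY: children D:{T}, WY:{G,T} ∩→ {T}; cost 0
[col 7] LM: children L:{G}, M:{G} ∩→ {G}; cost 0
[col 7] LMU: children LM:{G}, U:{G} ∩→ {G}; cost 0
[col 7] LMNU: children LMU:{G}, N:{C} ∪→ {C,G}; cost 1
[col 7] DLMNUWY: children DWY:{T}, LMNU:{C,G} ∪→ {C,G,T}; cost 1
per-site changes: [3, 2, 4, 4, 4, 4, 3, 3]; total = 27

27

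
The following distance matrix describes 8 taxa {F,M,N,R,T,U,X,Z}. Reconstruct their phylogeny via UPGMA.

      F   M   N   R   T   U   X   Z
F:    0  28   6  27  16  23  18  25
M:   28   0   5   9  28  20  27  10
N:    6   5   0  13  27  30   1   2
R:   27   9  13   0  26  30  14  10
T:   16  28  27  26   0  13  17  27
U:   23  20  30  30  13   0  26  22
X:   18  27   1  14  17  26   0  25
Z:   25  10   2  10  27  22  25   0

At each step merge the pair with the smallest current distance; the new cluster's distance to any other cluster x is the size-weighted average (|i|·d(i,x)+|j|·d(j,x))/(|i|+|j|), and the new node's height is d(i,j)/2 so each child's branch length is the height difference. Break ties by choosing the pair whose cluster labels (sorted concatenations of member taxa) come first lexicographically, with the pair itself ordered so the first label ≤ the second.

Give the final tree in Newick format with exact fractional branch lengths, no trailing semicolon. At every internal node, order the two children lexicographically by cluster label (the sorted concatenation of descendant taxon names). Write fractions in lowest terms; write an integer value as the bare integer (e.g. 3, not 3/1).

step 1: merge (N,X) at d=1; branch lengths N→1/2, X→1/2; new cluster NX
  updated: d(F,NX)=12, d(M,NX)=16, d(NX,R)=27/2, d(NX,T)=22, d(NX,U)=28, d(NX,Z)=27/2
step 2: merge (M,R) at d=9; branch lengths M→9/2, R→9/2; new cluster MR
  updated: d(F,MR)=55/2, d(MR,NX)=59/4, d(MR,T)=27, d(MR,U)=25, d(MR,Z)=10
step 3: merge (MR,Z) at d=10; branch lengths MR→1/2, Z→5; new cluster MRZ
  updated: d(F,MRZ)=80/3, d(MRZ,NX)=43/3, d(MRZ,T)=27, d(MRZ,U)=24
step 4: merge (F,NX) at d=12; branch lengths F→6, NX→11/2; new cluster FNX
  updated: d(FNX,MRZ)=166/9, d(FNX,T)=20, d(FNX,U)=79/3
step 5: merge (T,U) at d=13; branch lengths T→13/2, U→13/2; new cluster TU
  updated: d(FNX,TU)=139/6, d(MRZ,TU)=51/2
step 6: merge (FNX,MRZ) at d=166/9; branch lengths FNX→29/9, MRZ→38/9; new cluster FMNRXZ
  updated: d(FMNRXZ,TU)=73/3
step 7: merge (FMNRXZ,TU) at d=73/3; branch lengths FMNRXZ→53/18, TU→17/3; new cluster FMNRTUXZ
final tree: (((F:6,(N:1/2,X:1/2):11/2):29/9,((M:9/2,R:9/2):1/2,Z:5):38/9):53/18,(T:13/2,U:13/2):17/3)
total length: 1009/18

(((F:6,(N:1/2,X:1/2):11/2):29/9,((M:9/2,R:9/2):1/2,Z:5):38/9):53/18,(T:13/2,U:13/2):17/3)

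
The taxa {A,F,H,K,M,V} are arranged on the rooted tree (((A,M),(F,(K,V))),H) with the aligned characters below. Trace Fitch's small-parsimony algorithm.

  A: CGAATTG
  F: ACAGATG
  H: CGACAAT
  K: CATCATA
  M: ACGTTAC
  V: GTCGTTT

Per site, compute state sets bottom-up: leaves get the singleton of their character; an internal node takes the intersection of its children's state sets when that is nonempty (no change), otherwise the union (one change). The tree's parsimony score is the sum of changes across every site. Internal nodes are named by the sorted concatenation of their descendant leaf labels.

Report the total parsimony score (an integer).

[col 0] AM: children A:{C}, M:{A} ∪→ {A,C}; cost 1
[col 0] KV: children K:{C}, V:{G} ∪→ {C,G}; cost 1
[col 0] FKV: children F:{A}, KV:{C,G} ∪→ {A,C,G}; cost 1
[col 0] AFKMV: children AM:{A,C}, FKV:{A,C,G} ∩→ {A,C}; cost 0
[col 0] AFHKMV: children AFKMV:{A,C}, H:{C} ∩→ {C}; cost 0
[col 1] AM: children A:{G}, M:{C} ∪→ {C,G}; cost 1
[col 1] KV: children K:{A}, V:{T} ∪→ {A,T}; cost 1
[col 1] FKV: children F:{C}, KV:{A,T} ∪→ {A,C,T}; cost 1
[col 1] AFKMV: children AM:{C,G}, FKV:{A,C,T} ∩→ {C}; cost 0
[col 1] AFHKMV: children AFKMV:{C}, H:{G} ∪→ {C,G}; cost 1
[col 2] AM: children A:{A}, M:{G} ∪→ {A,G}; cost 1
[col 2] KV: children K:{T}, V:{C} ∪→ {C,T}; cost 1
[col 2] FKV: children F:{A}, KV:{C,T} ∪→ {A,C,T}; cost 1
[col 2] AFKMV: children AM:{A,G}, FKV:{A,C,T} ∩→ {A}; cost 0
[col 2] AFHKMV: children AFKMV:{A}, H:{A} ∩→ {A}; cost 0
[col 3] AM: children A:{A}, M:{T} ∪→ {A,T}; cost 1
[col 3] KV: children K:{C}, V:{G} ∪→ {C,G}; cost 1
[col 3] FKV: children F:{G}, KV:{C,G} ∩→ {G}; cost 0
[col 3] AFKMV: children AM:{A,T}, FKV:{G} ∪→ {A,G,T}; cost 1
[col 3] AFHKMV: children AFKMV:{A,G,T}, H:{C} ∪→ {A,C,G,T}; cost 1
[col 4] AM: children A:{T}, M:{T} ∩→ {T}; cost 0
[col 4] KV: children K:{A}, V:{T} ∪→ {A,T}; cost 1
[col 4] FKV: children F:{A}, KV:{A,T} ∩→ {A}; cost 0
[col 4] AFKMV: children AM:{T}, FKV:{A} ∪→ {A,T}; cost 1
[col 4] AFHKMV: children AFKMV:{A,T}, H:{A} ∩→ {A}; cost 0
[col 5] AM: children A:{T}, M:{A} ∪→ {A,T}; cost 1
[col 5] KV: children K:{T}, V:{T} ∩→ {T}; cost 0
[col 5] FKV: children F:{T}, KV:{T} ∩→ {T}; cost 0
[col 5] AFKMV: children AM:{A,T}, FKV:{T} ∩→ {T}; cost 0
[col 5] AFHKMV: children AFKMV:{T}, H:{A} ∪→ {A,T}; cost 1
[col 6] AM: children A:{G}, M:{C} ∪→ {C,G}; cost 1
[col 6] KV: children K:{A}, V:{T} ∪→ {A,T}; cost 1
[col 6] FKV: children F:{G}, KV:{A,T} ∪→ {A,G,T}; cost 1
[col 6] AFKMV: children AM:{C,G}, FKV:{A,G,T} ∩→ {G}; cost 0
[col 6] AFHKMV: children AFKMV:{G}, H:{T} ∪→ {G,T}; cost 1
per-site changes: [3, 4, 3, 4, 2, 2, 4]; total = 22

22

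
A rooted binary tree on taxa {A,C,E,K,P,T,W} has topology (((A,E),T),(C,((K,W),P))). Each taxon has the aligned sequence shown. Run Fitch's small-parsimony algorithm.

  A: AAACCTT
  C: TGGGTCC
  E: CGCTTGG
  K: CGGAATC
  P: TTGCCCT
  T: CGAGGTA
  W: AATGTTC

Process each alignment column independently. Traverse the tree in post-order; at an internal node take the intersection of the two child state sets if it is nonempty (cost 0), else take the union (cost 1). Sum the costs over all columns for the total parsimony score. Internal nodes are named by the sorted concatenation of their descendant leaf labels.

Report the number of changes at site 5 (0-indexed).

[col 0] AE: children A:{A}, E:{C} ∪→ {A,C}; cost 1
[col 0] AET: children AE:{A,C}, T:{C} ∩→ {C}; cost 0
[col 0] KW: children K:{C}, W:{A} ∪→ {A,C}; cost 1
[col 0] KPW: children KW:{A,C}, P:{T} ∪→ {A,C,T}; cost 1
[col 0] CKPW: children C:{T}, KPW:{A,C,T} ∩→ {T}; cost 0
[col 0] ACEKPTW: children AET:{C}, CKPW:{T} ∪→ {C,T}; cost 1
[col 1] AE: children A:{A}, E:{G} ∪→ {A,G}; cost 1
[col 1] AET: children AE:{A,G}, T:{G} ∩→ {G}; cost 0
[col 1] KW: children K:{G}, W:{A} ∪→ {A,G}; cost 1
[col 1] KPW: children KW:{A,G}, P:{T} ∪→ {A,G,T}; cost 1
[col 1] CKPW: children C:{G}, KPW:{A,G,T} ∩→ {G}; cost 0
[col 1] ACEKPTW: children AET:{G}, CKPW:{G} ∩→ {G}; cost 0
[col 2] AE: children A:{A}, E:{C} ∪→ {A,C}; cost 1
[col 2] AET: children AE:{A,C}, T:{A} ∩→ {A}; cost 0
[col 2] KW: children K:{G}, W:{T} ∪→ {G,T}; cost 1
[col 2] KPW: children KW:{G,T}, P:{G} ∩→ {G}; cost 0
[col 2] CKPW: children C:{G}, KPW:{G} ∩→ {G}; cost 0
[col 2] ACEKPTW: children AET:{A}, CKPW:{G} ∪→ {A,G}; cost 1
[col 3] AE: children A:{C}, E:{T} ∪→ {C,T}; cost 1
[col 3] AET: children AE:{C,T}, T:{G} ∪→ {C,G,T}; cost 1
[col 3] KW: children K:{A}, W:{G} ∪→ {A,G}; cost 1
[col 3] KPW: children KW:{A,G}, P:{C} ∪→ {A,C,G}; cost 1
[col 3] CKPW: children C:{G}, KPW:{A,C,G} ∩→ {G}; cost 0
[col 3] ACEKPTW: children AET:{C,G,T}, CKPW:{G} ∩→ {G}; cost 0
[col 4] AE: children A:{C}, E:{T} ∪→ {C,T}; cost 1
[col 4] AET: children AE:{C,T}, T:{G} ∪→ {C,G,T}; cost 1
[col 4] KW: children K:{A}, W:{T} ∪→ {A,T}; cost 1
[col 4] KPW: children KW:{A,T}, P:{C} ∪→ {A,C,T}; cost 1
[col 4] CKPW: children C:{T}, KPW:{A,C,T} ∩→ {T}; cost 0
[col 4] ACEKPTW: children AET:{C,G,T}, CKPW:{T} ∩→ {T}; cost 0
[col 5] AE: children A:{T}, E:{G} ∪→ {G,T}; cost 1
[col 5] AET: children AE:{G,T}, T:{T} ∩→ {T}; cost 0
[col 5] KW: children K:{T}, W:{T} ∩→ {T}; cost 0
[col 5] KPW: children KW:{T}, P:{C} ∪→ {C,T}; cost 1
[col 5] CKPW: children C:{C}, KPW:{C,T} ∩→ {C}; cost 0
[col 5] ACEKPTW: children AET:{T}, CKPW:{C} ∪→ {C,T}; cost 1
[col 6] AE: children A:{T}, E:{G} ∪→ {G,T}; cost 1
[col 6] AET: children AE:{G,T}, T:{A} ∪→ {A,G,T}; cost 1
[col 6] KW: children K:{C}, W:{C} ∩→ {C}; cost 0
[col 6] KPW: children KW:{C}, P:{T} ∪→ {C,T}; cost 1
[col 6] CKPW: children C:{C}, KPW:{C,T} ∩→ {C}; cost 0
[col 6] ACEKPTW: children AET:{A,G,T}, CKPW:{C} ∪→ {A,C,G,T}; cost 1
per-site changes: [4, 3, 3, 4, 4, 3, 4]; total = 25

3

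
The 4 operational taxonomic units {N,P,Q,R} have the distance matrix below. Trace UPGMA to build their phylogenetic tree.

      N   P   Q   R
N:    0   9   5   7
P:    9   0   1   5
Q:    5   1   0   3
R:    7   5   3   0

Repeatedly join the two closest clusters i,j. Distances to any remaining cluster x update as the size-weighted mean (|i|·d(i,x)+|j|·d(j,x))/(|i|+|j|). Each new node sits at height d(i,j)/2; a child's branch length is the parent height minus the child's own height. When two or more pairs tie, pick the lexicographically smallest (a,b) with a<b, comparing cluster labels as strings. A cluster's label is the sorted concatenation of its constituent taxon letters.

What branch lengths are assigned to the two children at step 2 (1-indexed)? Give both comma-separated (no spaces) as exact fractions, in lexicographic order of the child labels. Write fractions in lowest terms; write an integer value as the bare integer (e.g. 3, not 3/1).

iteration 1: select P,Q (d=1); attach at lengths (1/2, 1/2); label the merged cluster PQ
  updated: d(N,PQ)=7, d(PQ,R)=4
iteration 2: select PQ,R (d=4); attach at lengths (3/2, 2); label the merged cluster PQR
  updated: d(N,PQR)=7
iteration 3: select N,PQR (d=7); attach at lengths (7/2, 3/2); label the merged cluster NPQR
final tree: (N:7/2,((P:1/2,Q:1/2):3/2,R:2):3/2)
total length: 19/2

3/2,2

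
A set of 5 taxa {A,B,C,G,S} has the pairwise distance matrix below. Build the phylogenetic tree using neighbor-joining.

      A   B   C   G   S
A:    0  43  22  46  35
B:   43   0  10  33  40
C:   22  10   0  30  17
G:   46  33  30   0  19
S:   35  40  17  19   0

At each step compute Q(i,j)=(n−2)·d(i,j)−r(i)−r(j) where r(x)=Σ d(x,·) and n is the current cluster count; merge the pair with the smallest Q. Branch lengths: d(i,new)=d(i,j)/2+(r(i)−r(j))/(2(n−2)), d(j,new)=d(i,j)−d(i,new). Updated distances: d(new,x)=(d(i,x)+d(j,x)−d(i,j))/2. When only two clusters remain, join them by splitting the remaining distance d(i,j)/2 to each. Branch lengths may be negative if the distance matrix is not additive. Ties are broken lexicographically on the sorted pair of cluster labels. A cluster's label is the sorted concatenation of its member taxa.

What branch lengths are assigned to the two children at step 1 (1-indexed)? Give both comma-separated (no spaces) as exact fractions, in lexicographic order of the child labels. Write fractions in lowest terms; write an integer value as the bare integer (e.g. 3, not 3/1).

iteration 1: select G,S (d=19, Q=-182); attach at lengths (37/3, 20/3); label the merged cluster GS
  updated: d(A,GS)=31, d(B,GS)=27, d(C,GS)=14
iteration 2: select A,GS (d=31, Q=-106); attach at lengths (43/2, 19/2); label the merged cluster AGS
  updated: d(AGS,B)=39/2, d(AGS,C)=5/2
iteration 3: select AGS,B (d=39/2, Q=-32); attach at lengths (6, 27/2); label the merged cluster ABGS
  updated: d(ABGS,C)=-7/2
iteration 4: select ABGS,C (d=-7/2); attach at lengths (-7/4, -7/4); label the merged cluster ABCGS
final tree: (((A:43/2,(G:37/3,S:20/3):19/2):6,B:27/2):-7/4,C:-7/4)
total length: 66

37/3,20/3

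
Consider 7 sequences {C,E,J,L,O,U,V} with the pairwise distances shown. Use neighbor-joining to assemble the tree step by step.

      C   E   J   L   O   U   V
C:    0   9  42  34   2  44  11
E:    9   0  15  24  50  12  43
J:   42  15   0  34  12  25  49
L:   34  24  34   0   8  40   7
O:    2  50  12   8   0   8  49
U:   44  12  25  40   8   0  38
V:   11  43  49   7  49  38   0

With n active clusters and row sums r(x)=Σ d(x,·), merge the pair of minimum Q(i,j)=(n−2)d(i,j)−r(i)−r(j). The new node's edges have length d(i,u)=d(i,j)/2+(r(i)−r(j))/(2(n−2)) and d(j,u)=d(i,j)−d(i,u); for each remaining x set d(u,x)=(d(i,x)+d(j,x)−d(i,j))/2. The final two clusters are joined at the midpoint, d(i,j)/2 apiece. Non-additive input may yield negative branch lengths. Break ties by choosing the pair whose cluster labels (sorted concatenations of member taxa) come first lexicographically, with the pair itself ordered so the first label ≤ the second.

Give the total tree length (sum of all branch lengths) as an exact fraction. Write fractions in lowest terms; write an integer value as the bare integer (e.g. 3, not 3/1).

step 1: merge (L,V) at d=7, Q=-309; branch lengths L→-3/2, V→17/2; new cluster LV
  updated: d(C,LV)=19, d(E,LV)=30, d(J,LV)=38, d(LV,O)=25, d(LV,U)=71/2
step 2: merge (C,O) at d=2, Q=-205; branch lengths C→27/8, O→-11/8; new cluster CO
  updated: d(CO,E)=57/2, d(CO,J)=26, d(CO,LV)=21, d(CO,U)=25
step 3: merge (CO,LV) at d=21, Q=-162; branch lengths CO→13/2, LV→29/2; new cluster CLOV
  updated: d(CLOV,E)=75/4, d(CLOV,J)=43/2, d(CLOV,U)=79/4
step 4: merge (CLOV,J) at d=43/2, Q=-157/2; branch lengths CLOV→83/8, J→89/8; new cluster CJLOV
  updated: d(CJLOV,E)=49/8, d(CJLOV,U)=93/8
step 5: merge (CJLOV,E) at d=49/8, Q=-119/4; branch lengths CJLOV→23/8, E→13/4; new cluster CEJLOV
  updated: d(CEJLOV,U)=35/4
step 6: merge (CEJLOV,U) at d=35/4; branch lengths CEJLOV→35/8, U→35/8; new cluster CEJLOUV
final tree: (((((C:27/8,O:-11/8):13/2,(L:-3/2,V:17/2):29/2):83/8,J:89/8):23/8,E:13/4):35/8,U:35/8)
total length: 531/8

531/8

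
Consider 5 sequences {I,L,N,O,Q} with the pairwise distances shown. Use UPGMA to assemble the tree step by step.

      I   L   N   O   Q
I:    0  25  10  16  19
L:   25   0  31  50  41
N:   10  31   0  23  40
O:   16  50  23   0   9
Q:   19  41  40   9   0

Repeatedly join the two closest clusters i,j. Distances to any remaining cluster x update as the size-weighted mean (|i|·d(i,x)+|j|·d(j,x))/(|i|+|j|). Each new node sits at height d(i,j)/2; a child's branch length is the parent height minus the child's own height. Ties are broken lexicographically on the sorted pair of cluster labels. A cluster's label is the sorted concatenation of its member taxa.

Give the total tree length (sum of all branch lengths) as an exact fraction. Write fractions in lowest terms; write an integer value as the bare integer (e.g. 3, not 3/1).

iteration 1: select O,Q (d=9); attach at lengths (9/2, 9/2); label the merged cluster OQ
  updated: d(I,OQ)=35/2, d(L,OQ)=91/2, d(N,OQ)=63/2
iteration 2: select I,N (d=10); attach at lengths (5, 5); label the merged cluster IN
  updated: d(IN,L)=28, d(IN,OQ)=49/2
iteration 3: select IN,OQ (d=49/2); attach at lengths (29/4, 31/4); label the merged cluster INOQ
  updated: d(INOQ,L)=147/4
iteration 4: select INOQ,L (d=147/4); attach at lengths (49/8, 147/8); label the merged cluster ILNOQ
final tree: (((I:5,N:5):29/4,(O:9/2,Q:9/2):31/4):49/8,L:147/8)
total length: 117/2

117/2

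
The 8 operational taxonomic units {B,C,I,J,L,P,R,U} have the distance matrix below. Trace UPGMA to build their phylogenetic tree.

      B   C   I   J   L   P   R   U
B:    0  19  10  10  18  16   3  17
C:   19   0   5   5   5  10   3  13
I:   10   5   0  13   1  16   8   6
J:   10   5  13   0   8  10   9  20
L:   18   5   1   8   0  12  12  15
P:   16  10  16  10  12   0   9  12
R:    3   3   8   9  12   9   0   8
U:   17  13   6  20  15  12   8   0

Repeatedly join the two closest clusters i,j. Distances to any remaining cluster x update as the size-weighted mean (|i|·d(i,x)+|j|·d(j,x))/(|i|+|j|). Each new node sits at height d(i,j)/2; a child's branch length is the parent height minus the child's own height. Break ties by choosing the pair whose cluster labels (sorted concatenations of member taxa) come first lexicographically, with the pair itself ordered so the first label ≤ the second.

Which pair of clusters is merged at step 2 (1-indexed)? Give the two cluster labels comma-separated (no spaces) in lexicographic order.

iteration 1: select I,L (d=1); attach at lengths (1/2, 1/2); label the merged cluster IL
  updated: d(B,IL)=14, d(C,IL)=5, d(IL,J)=21/2, d(IL,P)=14, d(IL,R)=10, d(IL,U)=21/2
iteration 2: select B,R (d=3); attach at lengths (3/2, 3/2); label the merged cluster BR
  updated: d(BR,C)=11, d(BR,IL)=12, d(BR,J)=19/2, d(BR,P)=25/2, d(BR,U)=25/2
iteration 3: select C,IL (d=5); attach at lengths (5/2, 2); label the merged cluster CIL
  updated: d(BR,CIL)=35/3, d(CIL,J)=26/3, d(CIL,P)=38/3, d(CIL,U)=34/3
iteration 4: select CIL,J (d=26/3); attach at lengths (11/6, 13/3); label the merged cluster CIJL
  updated: d(BR,CIJL)=89/8, d(CIJL,P)=12, d(CIJL,U)=27/2
iteration 5: select BR,CIJL (d=89/8); attach at lengths (65/16, 59/48); label the merged cluster BCIJLR
  updated: d(BCIJLR,P)=73/6, d(BCIJLR,U)=79/6
iteration 6: select P,U (d=12); attach at lengths (6, 6); label the merged cluster PU
  updated: d(BCIJLR,PU)=38/3
iteration 7: select BCIJLR,PU (d=38/3); attach at lengths (37/48, 1/3); label the merged cluster BCIJLPRU
final tree: (((B:3/2,R:3/2):65/16,((C:5/2,(I:1/2,L:1/2):2):11/6,J:13/3):59/48):37/48,(P:6,U:6):1/3)
total length: 529/16

B,R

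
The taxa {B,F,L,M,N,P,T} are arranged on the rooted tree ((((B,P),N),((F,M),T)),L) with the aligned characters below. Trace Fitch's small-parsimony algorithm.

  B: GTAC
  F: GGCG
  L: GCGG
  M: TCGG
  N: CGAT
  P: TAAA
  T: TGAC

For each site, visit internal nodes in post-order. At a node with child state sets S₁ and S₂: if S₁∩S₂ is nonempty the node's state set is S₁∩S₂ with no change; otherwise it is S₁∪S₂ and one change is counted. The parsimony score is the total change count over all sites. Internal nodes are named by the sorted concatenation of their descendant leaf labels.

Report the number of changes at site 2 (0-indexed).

site 0, node BP: B={G} ∪ P={T} → {G,T} (+1)
site 0, node BNP: BP={G,T} ∪ N={C} → {C,G,T} (+1)
site 0, node FM: F={G} ∪ M={T} → {G,T} (+1)
site 0, node FMT: FM={G,T} ∩ T={T} → {T} (+0)
site 0, node BFMNPT: BNP={C,G,T} ∩ FMT={T} → {T} (+0)
site 0, node BFLMNPT: BFMNPT={T} ∪ L={G} → {G,T} (+1)
site 1, node BP: B={T} ∪ P={A} → {A,T} (+1)
site 1, node BNP: BP={A,T} ∪ N={G} → {A,G,T} (+1)
site 1, node FM: F={G} ∪ M={C} → {C,G} (+1)
site 1, node FMT: FM={C,G} ∩ T={G} → {G} (+0)
site 1, node BFMNPT: BNP={A,G,T} ∩ FMT={G} → {G} (+0)
site 1, node BFLMNPT: BFMNPT={G} ∪ L={C} → {C,G} (+1)
site 2, node BP: B={A} ∩ P={A} → {A} (+0)
site 2, node BNP: BP={A} ∩ N={A} → {A} (+0)
site 2, node FM: F={C} ∪ M={G} → {C,G} (+1)
site 2, node FMT: FM={C,G} ∪ T={A} → {A,C,G} (+1)
site 2, node BFMNPT: BNP={A} ∩ FMT={A,C,G} → {A} (+0)
site 2, node BFLMNPT: BFMNPT={A} ∪ L={G} → {A,G} (+1)
site 3, node BP: B={C} ∪ P={A} → {A,C} (+1)
site 3, node BNP: BP={A,C} ∪ N={T} → {A,C,T} (+1)
site 3, node FM: F={G} ∩ M={G} → {G} (+0)
site 3, node FMT: FM={G} ∪ T={C} → {C,G} (+1)
site 3, node BFMNPT: BNP={A,C,T} ∩ FMT={C,G} → {C} (+0)
site 3, node BFLMNPT: BFMNPT={C} ∪ L={G} → {C,G} (+1)
per-site changes: [4, 4, 3, 4]; total = 15

3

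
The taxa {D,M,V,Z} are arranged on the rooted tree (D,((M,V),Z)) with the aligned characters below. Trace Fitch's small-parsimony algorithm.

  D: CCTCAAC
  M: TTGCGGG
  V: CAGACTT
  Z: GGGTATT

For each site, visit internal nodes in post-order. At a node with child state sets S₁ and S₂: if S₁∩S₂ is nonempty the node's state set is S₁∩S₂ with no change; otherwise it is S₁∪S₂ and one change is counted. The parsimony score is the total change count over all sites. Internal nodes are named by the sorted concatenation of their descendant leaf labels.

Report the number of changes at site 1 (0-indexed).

3

site 0, node MV: M={T} ∪ V={C} → {C,T} (+1)
site 0, node MVZ: MV={C,T} ∪ Z={G} → {C,G,T} (+1)
site 0, node DMVZ: D={C} ∩ MVZ={C,G,T} → {C} (+0)
site 1, node MV: M={T} ∪ V={A} → {A,T} (+1)
site 1, node MVZ: MV={A,T} ∪ Z={G} → {A,G,T} (+1)
site 1, node DMVZ: D={C} ∪ MVZ={A,G,T} → {A,C,G,T} (+1)
site 2, node MV: M={G} ∩ V={G} → {G} (+0)
site 2, node MVZ: MV={G} ∩ Z={G} → {G} (+0)
site 2, node DMVZ: D={T} ∪ MVZ={G} → {G,T} (+1)
site 3, node MV: M={C} ∪ V={A} → {A,C} (+1)
site 3, node MVZ: MV={A,C} ∪ Z={T} → {A,C,T} (+1)
site 3, node DMVZ: D={C} ∩ MVZ={A,C,T} → {C} (+0)
site 4, node MV: M={G} ∪ V={C} → {C,G} (+1)
site 4, node MVZ: MV={C,G} ∪ Z={A} → {A,C,G} (+1)
site 4, node DMVZ: D={A} ∩ MVZ={A,C,G} → {A} (+0)
site 5, node MV: M={G} ∪ V={T} → {G,T} (+1)
site 5, node MVZ: MV={G,T} ∩ Z={T} → {T} (+0)
site 5, node DMVZ: D={A} ∪ MVZ={T} → {A,T} (+1)
site 6, node MV: M={G} ∪ V={T} → {G,T} (+1)
site 6, node MVZ: MV={G,T} ∩ Z={T} → {T} (+0)
site 6, node DMVZ: D={C} ∪ MVZ={T} → {C,T} (+1)
per-site changes: [2, 3, 1, 2, 2, 2, 2]; total = 14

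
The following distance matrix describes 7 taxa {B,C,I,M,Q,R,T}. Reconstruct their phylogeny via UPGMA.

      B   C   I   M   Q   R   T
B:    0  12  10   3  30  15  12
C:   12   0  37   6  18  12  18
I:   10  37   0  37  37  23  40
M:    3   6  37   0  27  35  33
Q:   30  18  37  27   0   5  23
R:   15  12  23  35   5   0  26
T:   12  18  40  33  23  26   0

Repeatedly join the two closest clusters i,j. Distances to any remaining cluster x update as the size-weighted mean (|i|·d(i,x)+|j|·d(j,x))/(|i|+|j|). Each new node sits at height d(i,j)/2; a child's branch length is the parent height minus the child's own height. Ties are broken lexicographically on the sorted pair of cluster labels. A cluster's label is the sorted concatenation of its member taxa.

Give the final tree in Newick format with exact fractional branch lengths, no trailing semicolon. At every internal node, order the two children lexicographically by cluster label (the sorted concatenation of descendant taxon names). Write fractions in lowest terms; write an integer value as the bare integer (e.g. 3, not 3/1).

(((((B:3/2,M:3/2):3,C:9/2):6,T:21/2):9/8,(Q:5/2,R:5/2):73/8):89/24,I:46/3)

1. join B+M (d=3) ⇒ BM; edges |B|=3/2, |M|=3/2
  updated: d(BM,C)=9, d(BM,I)=47/2, d(BM,Q)=57/2, d(BM,R)=25, d(BM,T)=45/2
2. join Q+R (d=5) ⇒ QR; edges |Q|=5/2, |R|=5/2
  updated: d(BM,QR)=107/4, d(C,QR)=15, d(I,QR)=30, d(QR,T)=49/2
3. join BM+C (d=9) ⇒ BCM; edges |BM|=3, |C|=9/2
  updated: d(BCM,I)=28, d(BCM,QR)=137/6, d(BCM,T)=21
4. join BCM+T (d=21) ⇒ BCMT; edges |BCM|=6, |T|=21/2
  updated: d(BCMT,I)=31, d(BCMT,QR)=93/4
5. join BCMT+QR (d=93/4) ⇒ BCMQRT; edges |BCMT|=9/8, |QR|=73/8
  updated: d(BCMQRT,I)=92/3
6. join BCMQRT+I (d=92/3) ⇒ BCIMQRT; edges |BCMQRT|=89/24, |I|=46/3
final tree: (((((B:3/2,M:3/2):3,C:9/2):6,T:21/2):9/8,(Q:5/2,R:5/2):73/8):89/24,I:46/3)
total length: 1471/24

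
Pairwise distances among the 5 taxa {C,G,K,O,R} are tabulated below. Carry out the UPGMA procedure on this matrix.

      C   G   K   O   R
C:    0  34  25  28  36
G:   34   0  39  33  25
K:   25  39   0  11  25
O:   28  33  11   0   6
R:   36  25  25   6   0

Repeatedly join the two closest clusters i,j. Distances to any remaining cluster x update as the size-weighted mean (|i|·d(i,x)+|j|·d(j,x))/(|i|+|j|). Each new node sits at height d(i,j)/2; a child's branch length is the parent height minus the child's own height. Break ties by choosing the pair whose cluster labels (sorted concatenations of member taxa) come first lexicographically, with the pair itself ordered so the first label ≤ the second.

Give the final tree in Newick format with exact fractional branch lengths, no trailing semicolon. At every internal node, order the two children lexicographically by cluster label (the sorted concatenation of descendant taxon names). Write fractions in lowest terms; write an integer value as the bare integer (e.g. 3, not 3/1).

step 1: merge (O,R) at d=6; branch lengths O→3, R→3; new cluster OR
  updated: d(C,OR)=32, d(G,OR)=29, d(K,OR)=18
step 2: merge (K,OR) at d=18; branch lengths K→9, OR→6; new cluster KOR
  updated: d(C,KOR)=89/3, d(G,KOR)=97/3
step 3: merge (C,KOR) at d=89/3; branch lengths C→89/6, KOR→35/6; new cluster CKOR
  updated: d(CKOR,G)=131/4
step 4: merge (CKOR,G) at d=131/4; branch lengths CKOR→37/24, G→131/8; new cluster CGKOR
final tree: ((C:89/6,(K:9,(O:3,R:3):6):35/6):37/24,G:131/8)
total length: 715/12

((C:89/6,(K:9,(O:3,R:3):6):35/6):37/24,G:131/8)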